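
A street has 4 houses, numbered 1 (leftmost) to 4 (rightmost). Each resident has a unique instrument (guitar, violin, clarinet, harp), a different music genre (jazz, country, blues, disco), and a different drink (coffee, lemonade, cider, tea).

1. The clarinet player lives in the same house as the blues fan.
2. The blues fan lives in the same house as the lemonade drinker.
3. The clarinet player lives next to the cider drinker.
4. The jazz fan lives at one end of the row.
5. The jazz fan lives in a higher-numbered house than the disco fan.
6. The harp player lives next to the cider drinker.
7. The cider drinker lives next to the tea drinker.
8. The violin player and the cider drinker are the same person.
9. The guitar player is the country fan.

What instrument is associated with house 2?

clarinet

From clue 5, the jazz fan must be in house 4.
The clarinet player is narrowed to house 1 or 2 or 3; consider each.
Placing it in house 1 and house 3 leads to a contradiction, so it's in house 2.
Clue 1: the blues fan is in house 2.
From clue 2, the lemonade drinker must be in house 2.
So house 4 gets harp for instrument.
That leaves tea as the drink for house 4.
Clue 6: the cider drinker is in house 3.
Clue 8 places the violin player in house 3.
The only instrument still possible for house 1 is guitar.
House 1's drink must be coffee (nothing else left).
Clue 9: the country fan is in house 1.
So house 3 gets disco for music genre.
So: house 1 = guitar/country/coffee, house 2 = clarinet/blues/lemonade, house 3 = violin/disco/cider, house 4 = harp/jazz/tea.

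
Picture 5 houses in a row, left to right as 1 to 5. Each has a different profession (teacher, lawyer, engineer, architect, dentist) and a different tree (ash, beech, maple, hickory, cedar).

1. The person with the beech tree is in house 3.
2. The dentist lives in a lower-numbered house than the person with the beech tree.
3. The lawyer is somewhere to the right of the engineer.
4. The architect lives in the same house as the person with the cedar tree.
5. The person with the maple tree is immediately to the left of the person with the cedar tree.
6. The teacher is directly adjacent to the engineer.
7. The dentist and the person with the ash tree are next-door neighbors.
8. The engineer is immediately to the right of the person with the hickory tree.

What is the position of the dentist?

1

The person with the beech tree is in house 3 (clue 1).
House 5 tree: only cedar fits.
The architect is in house 5 (clue 4).
From clue 5, the person with the maple tree must be in house 4.
The dentist is narrowed to house 1 or 2; consider each.
Placing it in house 2 leads to a contradiction, so it's in house 1.
The person with the ash tree is in house 2 (clue 7).
House 1 tree: only hickory fits.
Clue 8 places the engineer in house 2.
By clue 6, the teacher is in house 3.
That leaves lawyer as the profession for house 4.
So: house 1 = dentist/hickory, house 2 = engineer/ash, house 3 = teacher/beech, house 4 = lawyer/maple, house 5 = architect/cedar.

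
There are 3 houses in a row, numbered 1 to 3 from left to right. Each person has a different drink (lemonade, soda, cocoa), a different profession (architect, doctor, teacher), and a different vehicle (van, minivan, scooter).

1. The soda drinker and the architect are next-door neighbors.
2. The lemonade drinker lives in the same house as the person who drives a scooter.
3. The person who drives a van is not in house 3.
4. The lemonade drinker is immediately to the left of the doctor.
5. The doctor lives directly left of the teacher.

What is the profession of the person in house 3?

From clue 5, the doctor must be in house 2.
From clue 5, the teacher must be in house 3.
The only profession still possible for house 1 is architect.
The soda drinker is in house 2 (clue 1).
From clue 4, the lemonade drinker must be in house 1.
So house 3 gets cocoa for drink.
So house 3 gets minivan for vehicle.
The person who drives a scooter is in house 1 (clue 2).
That leaves van as the vehicle for house 2.
So: house 1 = lemonade/architect/scooter, house 2 = soda/doctor/van, house 3 = cocoa/teacher/minivan.

teacher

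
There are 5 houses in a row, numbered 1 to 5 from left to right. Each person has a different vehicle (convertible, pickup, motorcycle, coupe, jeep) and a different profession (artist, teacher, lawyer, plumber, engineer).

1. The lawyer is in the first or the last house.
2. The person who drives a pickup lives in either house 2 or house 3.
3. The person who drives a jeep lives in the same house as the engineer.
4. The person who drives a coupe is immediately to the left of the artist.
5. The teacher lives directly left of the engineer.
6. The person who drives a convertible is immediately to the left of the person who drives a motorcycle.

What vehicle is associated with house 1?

The person who drives a pickup is narrowed to house 2 or 3; consider each.
Placing it in house 3 leads to a contradiction, so it's in house 2.
House 1 vehicle: only coupe fits.
Clue 4 places the artist in house 2.
That leaves convertible as the vehicle for house 3.
Clue 6 places the person who drives a motorcycle in house 4.
House 5 vehicle: only jeep fits.
Clue 3 places the engineer in house 5.
The teacher is in house 4 (clue 5).
House 3 profession: only plumber fits.
So house 1 gets lawyer for profession.
So: house 1 = coupe/lawyer, house 2 = pickup/artist, house 3 = convertible/plumber, house 4 = motorcycle/teacher, house 5 = jeep/engineer.

coupe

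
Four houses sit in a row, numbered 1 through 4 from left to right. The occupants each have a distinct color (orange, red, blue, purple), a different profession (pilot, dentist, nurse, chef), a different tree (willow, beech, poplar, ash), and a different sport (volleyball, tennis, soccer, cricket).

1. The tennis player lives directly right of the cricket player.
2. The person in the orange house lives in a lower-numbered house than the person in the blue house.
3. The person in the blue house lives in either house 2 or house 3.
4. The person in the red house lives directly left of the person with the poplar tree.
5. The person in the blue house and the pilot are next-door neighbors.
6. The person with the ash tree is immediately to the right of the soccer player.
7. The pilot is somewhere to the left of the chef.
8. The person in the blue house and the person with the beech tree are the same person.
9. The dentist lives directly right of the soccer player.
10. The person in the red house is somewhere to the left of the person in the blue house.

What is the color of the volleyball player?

That leaves purple as the color for house 4.
The only tree still possible for house 1 is willow.
That leaves blue as the color for house 3.
The only tree still possible for house 4 is ash.
The pilot is in house 2 (clue 5).
Clue 6 places the soccer player in house 3.
The person with the beech tree is in house 3 (clue 8).
Clue 9 places the dentist in house 4.
House 1 profession: only nurse fits.
The only profession still possible for house 3 is chef.
House 2 tree: only poplar fits.
Clue 1: the tennis player is in house 2.
Clue 1: the cricket player is in house 1.
From clue 4, the person in the red house must be in house 1.
That leaves orange as the color for house 2.
The only sport still possible for house 4 is volleyball.
So: house 1 = red/nurse/willow/cricket, house 2 = orange/pilot/poplar/tennis, house 3 = blue/chef/beech/soccer, house 4 = purple/dentist/ash/volleyball.

purple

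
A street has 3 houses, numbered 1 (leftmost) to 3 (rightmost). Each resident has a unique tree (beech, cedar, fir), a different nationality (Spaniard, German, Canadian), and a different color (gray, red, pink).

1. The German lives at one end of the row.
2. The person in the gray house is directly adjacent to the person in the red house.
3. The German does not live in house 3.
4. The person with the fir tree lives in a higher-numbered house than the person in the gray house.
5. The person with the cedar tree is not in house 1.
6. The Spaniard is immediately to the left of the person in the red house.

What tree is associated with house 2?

cedar

Clue 3: the German is in house 1.
House 1 tree: only beech fits.
The only nationality still possible for house 3 is Canadian.
The person in the red house is in house 3 (clue 6).
So house 2 gets Spaniard for nationality.
From clue 2, the person in the gray house must be in house 2.
Clue 4 places the person with the fir tree in house 3.
So house 2 gets cedar for tree.
The only color still possible for house 1 is pink.
So: house 1 = beech/German/pink, house 2 = cedar/Spaniard/gray, house 3 = fir/Canadian/red.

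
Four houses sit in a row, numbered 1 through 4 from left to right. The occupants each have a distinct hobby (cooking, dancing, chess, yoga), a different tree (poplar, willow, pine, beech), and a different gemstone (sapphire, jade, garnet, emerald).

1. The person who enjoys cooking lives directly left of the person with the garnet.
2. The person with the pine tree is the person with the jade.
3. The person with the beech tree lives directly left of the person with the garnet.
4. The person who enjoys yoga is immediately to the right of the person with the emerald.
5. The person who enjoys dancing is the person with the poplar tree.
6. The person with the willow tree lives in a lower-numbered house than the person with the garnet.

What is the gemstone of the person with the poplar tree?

garnet

The person who enjoys cooking is narrowed to house 1 or 2 or 3; consider each.
Placing it in house 1 and house 2 leads to a contradiction, so it's in house 3.
From clue 1, the person with the garnet must be in house 4.
Clue 3 places the person with the beech tree in house 3.
So house 4 gets poplar for tree.
Clue 5 places the person who enjoys dancing in house 4.
That leaves chess as the hobby for house 1.
House 2 hobby: only yoga fits.
By clue 4, the person with the emerald is in house 1.
The only gemstone still possible for house 3 is sapphire.
Clue 2 places the person with the pine tree in house 2.
The only tree still possible for house 1 is willow.
That leaves jade as the gemstone for house 2.
So: house 1 = chess/willow/emerald, house 2 = yoga/pine/jade, house 3 = cooking/beech/sapphire, house 4 = dancing/poplar/garnet.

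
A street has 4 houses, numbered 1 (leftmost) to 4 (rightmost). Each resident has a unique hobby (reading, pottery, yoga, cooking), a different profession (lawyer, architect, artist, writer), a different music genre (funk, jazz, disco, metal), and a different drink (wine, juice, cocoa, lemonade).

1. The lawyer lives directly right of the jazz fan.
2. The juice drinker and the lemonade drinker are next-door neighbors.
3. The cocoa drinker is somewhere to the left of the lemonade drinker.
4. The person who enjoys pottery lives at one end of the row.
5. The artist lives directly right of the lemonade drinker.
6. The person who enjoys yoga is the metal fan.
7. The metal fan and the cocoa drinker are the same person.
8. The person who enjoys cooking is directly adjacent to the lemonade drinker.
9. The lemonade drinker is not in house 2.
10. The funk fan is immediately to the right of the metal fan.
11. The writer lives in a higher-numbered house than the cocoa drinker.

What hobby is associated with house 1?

pottery

The lemonade drinker is in house 3 (clue 9).
House 1's profession must be architect (nothing else left).
The artist is in house 4 (clue 5).
House 4's music genre must be disco (nothing else left).
House 3 hobby: only reading fits.
House 3 music genre: only funk fits.
Clue 10 places the metal fan in house 2.
The only music genre still possible for house 1 is jazz.
The lawyer is in house 2 (clue 1).
Clue 6: the person who enjoys yoga is in house 2.
Clue 7 places the cocoa drinker in house 2.
Clue 11: the writer is in house 3.
House 1's hobby must be pottery (nothing else left).
House 4 hobby: only cooking fits.
So house 1 gets wine for drink.
The only drink still possible for house 4 is juice.
So: house 1 = pottery/architect/jazz/wine, house 2 = yoga/lawyer/metal/cocoa, house 3 = reading/writer/funk/lemonade, house 4 = cooking/artist/disco/juice.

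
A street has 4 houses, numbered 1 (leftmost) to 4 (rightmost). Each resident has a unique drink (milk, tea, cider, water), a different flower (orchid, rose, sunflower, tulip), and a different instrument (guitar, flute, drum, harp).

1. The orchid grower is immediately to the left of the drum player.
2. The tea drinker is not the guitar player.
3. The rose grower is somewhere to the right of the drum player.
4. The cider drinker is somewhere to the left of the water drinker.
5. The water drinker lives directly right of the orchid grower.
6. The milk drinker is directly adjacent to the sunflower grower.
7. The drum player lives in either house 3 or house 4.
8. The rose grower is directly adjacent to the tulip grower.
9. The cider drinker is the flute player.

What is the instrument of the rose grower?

harp

By clue 7, the drum player is in house 3.
The orchid grower is in house 2 (clue 1).
The rose grower is in house 4 (clue 3).
The water drinker is in house 3 (clue 5).
The tulip grower is in house 3 (clue 8).
House 1's flower must be sunflower (nothing else left).
By clue 6, the milk drinker is in house 2.
That leaves cider as the drink for house 1.
The only drink still possible for house 4 is tea.
From clue 9, the flute player must be in house 1.
House 4's instrument must be harp (nothing else left).
That leaves guitar as the instrument for house 2.
So: house 1 = cider/sunflower/flute, house 2 = milk/orchid/guitar, house 3 = water/tulip/drum, house 4 = tea/rose/harp.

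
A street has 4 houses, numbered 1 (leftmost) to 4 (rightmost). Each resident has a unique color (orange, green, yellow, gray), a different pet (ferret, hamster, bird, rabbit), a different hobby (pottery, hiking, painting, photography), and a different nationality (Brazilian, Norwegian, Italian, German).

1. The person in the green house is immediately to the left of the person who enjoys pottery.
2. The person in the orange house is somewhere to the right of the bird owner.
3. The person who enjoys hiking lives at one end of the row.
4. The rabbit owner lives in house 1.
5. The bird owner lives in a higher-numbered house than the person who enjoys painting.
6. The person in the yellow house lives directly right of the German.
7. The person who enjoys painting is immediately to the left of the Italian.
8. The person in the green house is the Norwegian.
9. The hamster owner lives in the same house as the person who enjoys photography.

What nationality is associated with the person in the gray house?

Italian

The rabbit owner is in house 1 (clue 4).
House 4 nationality: only Brazilian fits.
The person in the orange house is narrowed to house 3 or 4; consider each.
Placing it in house 4 leads to a contradiction, so it's in house 3.
Clue 2 places the bird owner in house 2.
The person who enjoys painting is in house 1 (clue 5).
Clue 7 places the Italian in house 2.
By clue 8, the person in the green house is in house 1.
Clue 8: the Norwegian is in house 1.
That leaves pottery as the hobby for house 2.
That leaves photography as the hobby for house 3.
House 4 hobby: only hiking fits.
House 3 nationality: only German fits.
By clue 6, the person in the yellow house is in house 4.
From clue 9, the hamster owner must be in house 3.
That leaves gray as the color for house 2.
That leaves ferret as the pet for house 4.
So: house 1 = green/rabbit/painting/Norwegian, house 2 = gray/bird/pottery/Italian, house 3 = orange/hamster/photography/German, house 4 = yellow/ferret/hiking/Brazilian.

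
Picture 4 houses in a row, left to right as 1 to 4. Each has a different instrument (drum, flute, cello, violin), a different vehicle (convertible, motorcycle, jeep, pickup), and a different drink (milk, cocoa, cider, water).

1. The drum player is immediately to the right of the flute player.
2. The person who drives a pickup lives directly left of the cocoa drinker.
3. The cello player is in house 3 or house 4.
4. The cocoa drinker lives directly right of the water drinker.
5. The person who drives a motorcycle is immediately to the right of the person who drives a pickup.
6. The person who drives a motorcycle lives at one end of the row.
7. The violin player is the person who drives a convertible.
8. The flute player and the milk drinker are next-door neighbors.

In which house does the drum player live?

3

Clue 6: the person who drives a motorcycle is in house 4.
Clue 5 places the person who drives a pickup in house 3.
From clue 2, the cocoa drinker must be in house 4.
Clue 4: the water drinker is in house 3.
The cello player is narrowed to house 3 or 4; consider each.
Placing it in house 3 leads to a contradiction, so it's in house 4.
House 3's instrument must be drum (nothing else left).
Clue 1: the flute player is in house 2.
The milk drinker is in house 1 (clue 8).
House 1 instrument: only violin fits.
That leaves cider as the drink for house 2.
The person who drives a convertible is in house 1 (clue 7).
So house 2 gets jeep for vehicle.
So: house 1 = violin/convertible/milk, house 2 = flute/jeep/cider, house 3 = drum/pickup/water, house 4 = cello/motorcycle/cocoa.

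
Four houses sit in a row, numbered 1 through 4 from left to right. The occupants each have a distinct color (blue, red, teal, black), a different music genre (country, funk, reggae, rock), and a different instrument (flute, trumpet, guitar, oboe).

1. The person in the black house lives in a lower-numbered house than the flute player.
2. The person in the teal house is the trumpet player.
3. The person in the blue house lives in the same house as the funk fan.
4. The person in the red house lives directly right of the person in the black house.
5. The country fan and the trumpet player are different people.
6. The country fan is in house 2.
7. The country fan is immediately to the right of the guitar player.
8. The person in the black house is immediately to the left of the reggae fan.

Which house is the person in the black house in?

2

The country fan is in house 2 (clue 6).
Clue 7: the guitar player is in house 1.
That leaves blue as the color for house 1.
Clue 3 places the funk fan in house 1.
House 2's color must be black (nothing else left).
So house 2 gets oboe for instrument.
From clue 4, the person in the red house must be in house 3.
From clue 8, the reggae fan must be in house 3.
House 4 color: only teal fits.
House 4's music genre must be rock (nothing else left).
Clue 2 places the trumpet player in house 4.
House 3's instrument must be flute (nothing else left).
So: house 1 = blue/funk/guitar, house 2 = black/country/oboe, house 3 = red/reggae/flute, house 4 = teal/rock/trumpet.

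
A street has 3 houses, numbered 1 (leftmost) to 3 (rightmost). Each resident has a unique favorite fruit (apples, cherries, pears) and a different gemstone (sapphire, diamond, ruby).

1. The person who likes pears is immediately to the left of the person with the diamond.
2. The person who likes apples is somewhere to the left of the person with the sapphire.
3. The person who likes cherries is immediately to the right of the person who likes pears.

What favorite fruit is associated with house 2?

So house 3 gets cherries for favorite fruit.
House 1 gemstone: only ruby fits.
Clue 3: the person who likes pears is in house 2.
The only favorite fruit still possible for house 1 is apples.
By clue 1, the person with the diamond is in house 3.
House 2 gemstone: only sapphire fits.
So: house 1 = apples/ruby, house 2 = pears/sapphire, house 3 = cherries/diamond.

pears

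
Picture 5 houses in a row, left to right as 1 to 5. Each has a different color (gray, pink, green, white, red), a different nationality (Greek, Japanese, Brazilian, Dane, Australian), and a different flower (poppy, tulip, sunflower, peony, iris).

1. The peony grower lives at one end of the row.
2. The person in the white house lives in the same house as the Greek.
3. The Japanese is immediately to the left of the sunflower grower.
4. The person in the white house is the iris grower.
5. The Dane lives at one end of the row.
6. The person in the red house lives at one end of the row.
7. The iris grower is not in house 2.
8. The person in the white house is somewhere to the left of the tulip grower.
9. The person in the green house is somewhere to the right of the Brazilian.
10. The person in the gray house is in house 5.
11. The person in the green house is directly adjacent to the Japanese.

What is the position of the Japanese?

From clue 10, the person in the gray house must be in house 5.
House 1's color must be red (nothing else left).
The person in the white house is narrowed to house 3 or 4; consider each.
Placing it in house 3 leads to a contradiction, so it's in house 4.
Clue 2: the Greek is in house 4.
From clue 4, the iris grower must be in house 4.
Clue 8 places the tulip grower in house 5.
That leaves peony as the flower for house 1.
The only nationality still possible for house 3 is Australian.
The only nationality still possible for house 5 is Dane.
The person in the green house is narrowed to house 2 or 3; consider each.
Placing it in house 2 leads to a contradiction, so it's in house 3.
From clue 11, the Japanese must be in house 2.
So house 2 gets pink for color.
So house 1 gets Brazilian for nationality.
From clue 3, the sunflower grower must be in house 3.
House 2 flower: only poppy fits.
So: house 1 = red/Brazilian/peony, house 2 = pink/Japanese/poppy, house 3 = green/Australian/sunflower, house 4 = white/Greek/iris, house 5 = gray/Dane/tulip.

2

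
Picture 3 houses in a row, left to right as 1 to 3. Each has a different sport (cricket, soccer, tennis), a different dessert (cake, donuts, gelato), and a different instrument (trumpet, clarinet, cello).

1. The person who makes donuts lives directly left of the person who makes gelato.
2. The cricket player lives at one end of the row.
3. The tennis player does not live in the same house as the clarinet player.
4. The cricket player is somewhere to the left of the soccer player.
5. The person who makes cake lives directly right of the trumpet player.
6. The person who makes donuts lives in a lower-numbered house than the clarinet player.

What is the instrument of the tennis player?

Clue 4 places the cricket player in house 1.
The only dessert still possible for house 1 is donuts.
From clue 1, the person who makes gelato must be in house 2.
The only dessert still possible for house 3 is cake.
By clue 5, the trumpet player is in house 2.
The only instrument still possible for house 1 is cello.
The only instrument still possible for house 3 is clarinet.
The tennis player is in house 2 (clue 3).
House 3 sport: only soccer fits.
So: house 1 = cricket/donuts/cello, house 2 = tennis/gelato/trumpet, house 3 = soccer/cake/clarinet.

trumpet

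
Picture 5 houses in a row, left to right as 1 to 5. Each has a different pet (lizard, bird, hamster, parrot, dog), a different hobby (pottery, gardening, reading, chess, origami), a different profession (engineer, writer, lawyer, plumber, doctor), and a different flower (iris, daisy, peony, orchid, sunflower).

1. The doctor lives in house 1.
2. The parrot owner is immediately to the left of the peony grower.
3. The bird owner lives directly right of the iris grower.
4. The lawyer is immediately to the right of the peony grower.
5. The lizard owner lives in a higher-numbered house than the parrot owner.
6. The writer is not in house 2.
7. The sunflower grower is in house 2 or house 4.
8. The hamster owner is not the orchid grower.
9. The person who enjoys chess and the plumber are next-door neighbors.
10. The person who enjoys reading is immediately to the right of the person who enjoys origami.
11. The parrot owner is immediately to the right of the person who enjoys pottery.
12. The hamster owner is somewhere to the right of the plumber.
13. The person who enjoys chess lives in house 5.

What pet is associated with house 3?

parrot

Clue 1 places the doctor in house 1.
Clue 13 places the person who enjoys chess in house 5.
House 1 pet: only dog fits.
Clue 9: the plumber is in house 4.
Clue 12 places the hamster owner in house 5.
The only profession still possible for house 2 is engineer.
That leaves writer as the profession for house 3.
House 5 profession: only lawyer fits.
From clue 4, the peony grower must be in house 4.
The only flower still possible for house 2 is sunflower.
That leaves daisy as the flower for house 5.
By clue 2, the parrot owner is in house 3.
Clue 5: the lizard owner is in house 4.
Clue 11 places the person who enjoys pottery in house 2.
House 2's pet must be bird (nothing else left).
Clue 3 places the iris grower in house 1.
Clue 10: the person who enjoys reading is in house 4.
From clue 10, the person who enjoys origami must be in house 3.
The only hobby still possible for house 1 is gardening.
House 3 flower: only orchid fits.
So: house 1 = dog/gardening/doctor/iris, house 2 = bird/pottery/engineer/sunflower, house 3 = parrot/origami/writer/orchid, house 4 = lizard/reading/plumber/peony, house 5 = hamster/chess/lawyer/daisy.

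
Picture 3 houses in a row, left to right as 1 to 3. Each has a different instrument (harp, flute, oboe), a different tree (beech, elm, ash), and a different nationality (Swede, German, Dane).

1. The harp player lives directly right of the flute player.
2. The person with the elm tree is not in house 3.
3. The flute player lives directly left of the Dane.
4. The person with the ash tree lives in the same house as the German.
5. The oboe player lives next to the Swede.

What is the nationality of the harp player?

Dane

The flute player is narrowed to house 1 or 2; consider each.
Placing it in house 1 leads to a contradiction, so it's in house 2.
Clue 1: the harp player is in house 3.
Clue 3: the Dane is in house 3.
House 1's instrument must be oboe (nothing else left).
Clue 5 places the Swede in house 2.
That leaves beech as the tree for house 3.
House 1's nationality must be German (nothing else left).
By clue 4, the person with the ash tree is in house 1.
So house 2 gets elm for tree.
So: house 1 = oboe/ash/German, house 2 = flute/elm/Swede, house 3 = harp/beech/Dane.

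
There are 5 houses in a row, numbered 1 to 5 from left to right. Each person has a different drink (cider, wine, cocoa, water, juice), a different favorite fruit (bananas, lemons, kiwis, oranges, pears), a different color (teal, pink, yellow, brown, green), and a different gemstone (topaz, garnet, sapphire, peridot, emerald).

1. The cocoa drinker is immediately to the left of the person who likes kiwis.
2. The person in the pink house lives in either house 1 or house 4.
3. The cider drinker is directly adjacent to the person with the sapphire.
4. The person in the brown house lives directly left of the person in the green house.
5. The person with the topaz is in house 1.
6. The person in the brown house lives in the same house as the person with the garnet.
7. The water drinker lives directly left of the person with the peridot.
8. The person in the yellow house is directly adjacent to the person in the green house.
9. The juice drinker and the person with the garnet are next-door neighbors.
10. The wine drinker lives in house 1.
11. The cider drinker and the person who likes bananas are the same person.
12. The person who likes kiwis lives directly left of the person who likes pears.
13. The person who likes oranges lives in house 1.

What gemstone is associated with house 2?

garnet

Clue 5: the person with the topaz is in house 1.
From clue 10, the wine drinker must be in house 1.
Clue 13: the person who likes oranges is in house 1.
The cocoa drinker is narrowed to house 2 or 3; consider each.
Placing it in house 3 leads to a contradiction, so it's in house 2.
Clue 1 places the person who likes kiwis in house 3.
From clue 12, the person who likes pears must be in house 4.
Clue 11: the cider drinker is in house 5.
Clue 11: the person who likes bananas is in house 5.
House 2 favorite fruit: only lemons fits.
The person with the sapphire is in house 4 (clue 3).
The only gemstone still possible for house 5 is peridot.
Clue 7 places the water drinker in house 4.
House 3 drink: only juice fits.
The person with the garnet is in house 2 (clue 9).
So house 3 gets emerald for gemstone.
By clue 6, the person in the brown house is in house 2.
The person in the green house is in house 3 (clue 4).
The person in the yellow house is in house 4 (clue 8).
That leaves teal as the color for house 5.
House 1's color must be pink (nothing else left).
So: house 1 = wine/oranges/pink/topaz, house 2 = cocoa/lemons/brown/garnet, house 3 = juice/kiwis/green/emerald, house 4 = water/pears/yellow/sapphire, house 5 = cider/bananas/teal/peridot.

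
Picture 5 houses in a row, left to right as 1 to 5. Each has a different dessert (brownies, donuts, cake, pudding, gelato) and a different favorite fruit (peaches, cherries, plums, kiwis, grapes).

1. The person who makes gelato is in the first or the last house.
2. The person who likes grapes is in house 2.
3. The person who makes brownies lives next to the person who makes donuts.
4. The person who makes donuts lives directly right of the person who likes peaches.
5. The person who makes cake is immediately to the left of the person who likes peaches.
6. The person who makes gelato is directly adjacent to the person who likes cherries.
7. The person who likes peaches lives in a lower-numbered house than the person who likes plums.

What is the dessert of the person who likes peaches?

brownies

By clue 2, the person who likes grapes is in house 2.
House 1 favorite fruit: only kiwis fits.
House 5's favorite fruit must be plums (nothing else left).
From clue 6, the person who makes gelato must be in house 5.
That leaves peaches as the favorite fruit for house 3.
The only favorite fruit still possible for house 4 is cherries.
By clue 3, the person who makes brownies is in house 3.
The person who makes cake is in house 2 (clue 5).
So house 1 gets pudding for dessert.
That leaves donuts as the dessert for house 4.
So: house 1 = pudding/kiwis, house 2 = cake/grapes, house 3 = brownies/peaches, house 4 = donuts/cherries, house 5 = gelato/plums.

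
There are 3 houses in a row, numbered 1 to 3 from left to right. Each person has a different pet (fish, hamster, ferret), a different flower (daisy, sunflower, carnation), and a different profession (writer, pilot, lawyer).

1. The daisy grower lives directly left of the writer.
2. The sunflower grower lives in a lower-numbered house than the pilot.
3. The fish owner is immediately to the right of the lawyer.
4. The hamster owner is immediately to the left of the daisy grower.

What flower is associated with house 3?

Clue 4: the hamster owner is in house 1.
Clue 4 places the daisy grower in house 2.
So house 1 gets sunflower for flower.
So house 3 gets carnation for flower.
The only profession still possible for house 1 is lawyer.
Clue 1 places the writer in house 3.
Clue 3: the fish owner is in house 2.
So house 3 gets ferret for pet.
House 2 profession: only pilot fits.
So: house 1 = hamster/sunflower/lawyer, house 2 = fish/daisy/pilot, house 3 = ferret/carnation/writer.

carnation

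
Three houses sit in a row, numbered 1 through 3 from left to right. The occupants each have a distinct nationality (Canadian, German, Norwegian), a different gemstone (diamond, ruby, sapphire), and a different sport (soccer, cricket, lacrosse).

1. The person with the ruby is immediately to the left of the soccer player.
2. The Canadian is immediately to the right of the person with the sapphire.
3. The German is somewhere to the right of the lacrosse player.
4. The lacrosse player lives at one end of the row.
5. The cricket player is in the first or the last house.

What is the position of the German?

By clue 4, the lacrosse player is in house 1.
The only nationality still possible for house 1 is Norwegian.
House 3's gemstone must be diamond (nothing else left).
House 2's sport must be soccer (nothing else left).
That leaves cricket as the sport for house 3.
By clue 1, the person with the ruby is in house 1.
House 2 gemstone: only sapphire fits.
From clue 2, the Canadian must be in house 3.
House 2's nationality must be German (nothing else left).
So: house 1 = Norwegian/ruby/lacrosse, house 2 = German/sapphire/soccer, house 3 = Canadian/diamond/cricket.

2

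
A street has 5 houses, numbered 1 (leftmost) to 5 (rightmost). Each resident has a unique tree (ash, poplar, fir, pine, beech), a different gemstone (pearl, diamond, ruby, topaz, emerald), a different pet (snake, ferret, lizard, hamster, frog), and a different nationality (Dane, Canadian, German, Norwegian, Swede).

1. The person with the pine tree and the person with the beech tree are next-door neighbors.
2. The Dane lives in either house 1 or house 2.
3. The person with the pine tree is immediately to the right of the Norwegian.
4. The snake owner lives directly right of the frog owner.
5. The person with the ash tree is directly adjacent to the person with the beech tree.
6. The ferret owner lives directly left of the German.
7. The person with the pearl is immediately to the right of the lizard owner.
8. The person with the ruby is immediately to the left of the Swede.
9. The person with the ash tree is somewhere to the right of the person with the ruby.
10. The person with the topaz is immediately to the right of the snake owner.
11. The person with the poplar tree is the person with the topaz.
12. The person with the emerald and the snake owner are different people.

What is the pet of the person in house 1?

House 5's pet must be hamster (nothing else left).
The Dane is narrowed to house 1 or 2; consider each.
Placing it in house 1 leads to a contradiction, so it's in house 2.
The only tree still possible for house 1 is fir.
The only tree still possible for house 2 is pine.
From clue 1, the person with the beech tree must be in house 3.
Clue 3: the Norwegian is in house 1.
Clue 5 places the person with the ash tree in house 4.
So house 5 gets poplar for tree.
From clue 11, the person with the topaz must be in house 5.
By clue 10, the snake owner is in house 4.
Clue 4: the frog owner is in house 3.
So house 1 gets lizard for pet.
That leaves ferret as the pet for house 2.
That leaves Canadian as the nationality for house 5.
Clue 6: the German is in house 3.
By clue 7, the person with the pearl is in house 2.
So house 1 gets emerald for gemstone.
That leaves ruby as the gemstone for house 3.
That leaves diamond as the gemstone for house 4.
House 4's nationality must be Swede (nothing else left).
So: house 1 = fir/emerald/lizard/Norwegian, house 2 = pine/pearl/ferret/Dane, house 3 = beech/ruby/frog/German, house 4 = ash/diamond/snake/Swede, house 5 = poplar/topaz/hamster/Canadian.

lizard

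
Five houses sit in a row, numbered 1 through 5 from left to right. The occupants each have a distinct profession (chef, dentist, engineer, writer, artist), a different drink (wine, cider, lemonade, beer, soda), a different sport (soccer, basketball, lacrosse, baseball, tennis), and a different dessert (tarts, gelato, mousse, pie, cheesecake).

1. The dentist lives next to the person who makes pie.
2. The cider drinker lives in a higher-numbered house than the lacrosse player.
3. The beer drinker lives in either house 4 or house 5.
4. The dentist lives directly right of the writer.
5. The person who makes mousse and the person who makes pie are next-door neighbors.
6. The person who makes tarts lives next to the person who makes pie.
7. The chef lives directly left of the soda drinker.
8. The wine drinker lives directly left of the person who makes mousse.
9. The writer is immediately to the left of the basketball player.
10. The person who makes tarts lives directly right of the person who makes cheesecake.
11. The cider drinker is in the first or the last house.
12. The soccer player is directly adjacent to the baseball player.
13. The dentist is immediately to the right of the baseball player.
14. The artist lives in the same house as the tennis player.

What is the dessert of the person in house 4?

mousse

Clue 11 places the cider drinker in house 5.
House 4's drink must be beer (nothing else left).
The chef is narrowed to house 1 or 2; consider each.
Placing it in house 2 leads to a contradiction, so it's in house 1.
The soda drinker is in house 2 (clue 7).
By clue 1, the dentist is in house 4.
By clue 4, the writer is in house 3.
The basketball player is in house 4 (clue 9).
The baseball player is in house 3 (clue 13).
Clue 12 places the soccer player in house 2.
House 1's sport must be lacrosse (nothing else left).
House 5 sport: only tennis fits.
From clue 14, the artist must be in house 5.
So house 2 gets engineer for profession.
The lemonade drinker is narrowed to house 1 or 3; consider each.
Placing it in house 3 leads to a contradiction, so it's in house 1.
House 3's drink must be wine (nothing else left).
Clue 8 places the person who makes mousse in house 4.
Clue 6 places the person who makes pie in house 3.
The person who makes cheesecake is in house 1 (clue 10).
House 2's dessert must be tarts (nothing else left).
House 5 dessert: only gelato fits.
So: house 1 = chef/lemonade/lacrosse/cheesecake, house 2 = engineer/soda/soccer/tarts, house 3 = writer/wine/baseball/pie, house 4 = dentist/beer/basketball/mousse, house 5 = artist/cider/tennis/gelato.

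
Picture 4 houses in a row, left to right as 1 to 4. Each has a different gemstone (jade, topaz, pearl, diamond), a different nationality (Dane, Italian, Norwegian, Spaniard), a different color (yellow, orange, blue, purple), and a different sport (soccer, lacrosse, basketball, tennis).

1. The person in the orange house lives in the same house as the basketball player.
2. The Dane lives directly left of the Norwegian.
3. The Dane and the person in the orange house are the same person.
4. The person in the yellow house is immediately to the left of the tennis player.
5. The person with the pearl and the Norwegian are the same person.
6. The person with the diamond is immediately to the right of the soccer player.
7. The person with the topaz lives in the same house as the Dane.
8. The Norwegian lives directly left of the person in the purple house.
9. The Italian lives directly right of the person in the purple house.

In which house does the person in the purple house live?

3

By clue 9, the Italian is in house 4.
Clue 9 places the person in the purple house in house 3.
That leaves blue as the color for house 4.
From clue 8, the Norwegian must be in house 2.
The only nationality still possible for house 3 is Spaniard.
So house 4 gets lacrosse for sport.
Clue 3: the person in the orange house is in house 1.
By clue 5, the person with the pearl is in house 2.
Clue 7 places the person with the topaz in house 1.
The only nationality still possible for house 1 is Dane.
That leaves yellow as the color for house 2.
Clue 1: the basketball player is in house 1.
Clue 4 places the tennis player in house 3.
House 2 sport: only soccer fits.
Clue 6: the person with the diamond is in house 3.
So house 4 gets jade for gemstone.
So: house 1 = topaz/Dane/orange/basketball, house 2 = pearl/Norwegian/yellow/soccer, house 3 = diamond/Spaniard/purple/tennis, house 4 = jade/Italian/blue/lacrosse.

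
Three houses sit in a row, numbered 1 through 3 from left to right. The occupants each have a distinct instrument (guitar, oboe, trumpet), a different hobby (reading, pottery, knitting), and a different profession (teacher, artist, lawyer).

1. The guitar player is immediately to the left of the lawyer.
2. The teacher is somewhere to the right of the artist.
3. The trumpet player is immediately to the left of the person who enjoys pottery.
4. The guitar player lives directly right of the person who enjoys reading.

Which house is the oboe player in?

3

By clue 4, the guitar player is in house 2.
From clue 4, the person who enjoys reading must be in house 1.
The only instrument still possible for house 1 is trumpet.
That leaves oboe as the instrument for house 3.
House 1 profession: only artist fits.
By clue 1, the lawyer is in house 3.
Clue 3: the person who enjoys pottery is in house 2.
House 3 hobby: only knitting fits.
House 2's profession must be teacher (nothing else left).
So: house 1 = trumpet/reading/artist, house 2 = guitar/pottery/teacher, house 3 = oboe/knitting/lawyer.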